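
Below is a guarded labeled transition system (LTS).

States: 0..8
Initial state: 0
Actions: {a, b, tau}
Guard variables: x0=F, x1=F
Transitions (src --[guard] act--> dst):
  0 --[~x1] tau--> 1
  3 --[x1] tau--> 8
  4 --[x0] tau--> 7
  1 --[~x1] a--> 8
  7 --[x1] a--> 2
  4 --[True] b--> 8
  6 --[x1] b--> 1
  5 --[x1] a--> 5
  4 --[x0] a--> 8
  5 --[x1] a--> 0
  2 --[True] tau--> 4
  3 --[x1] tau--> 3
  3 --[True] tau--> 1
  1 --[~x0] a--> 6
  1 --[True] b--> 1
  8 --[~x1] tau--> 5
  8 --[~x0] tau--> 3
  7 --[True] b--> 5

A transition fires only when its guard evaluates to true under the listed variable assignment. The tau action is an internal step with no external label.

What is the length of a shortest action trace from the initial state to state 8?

Answer: 2

Working:
BFS to 8:
  L0 = {0}
  L1 = {1}
  L2 = {6,8}
depth(8)=2, e.g. tau·a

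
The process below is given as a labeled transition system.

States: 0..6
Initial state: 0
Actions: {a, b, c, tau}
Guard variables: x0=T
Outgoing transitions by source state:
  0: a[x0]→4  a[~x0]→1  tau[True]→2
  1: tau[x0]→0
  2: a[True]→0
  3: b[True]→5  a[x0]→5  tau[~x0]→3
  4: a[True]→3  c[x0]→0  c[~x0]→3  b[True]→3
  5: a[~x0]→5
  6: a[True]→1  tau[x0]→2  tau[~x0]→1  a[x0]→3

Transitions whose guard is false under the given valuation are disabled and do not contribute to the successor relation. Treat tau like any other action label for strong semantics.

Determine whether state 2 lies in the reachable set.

Guard filter leaves 12 enabled edge(s).
Layer 0: {0}
Layer 1: {2,4}  total {0,2,4}
Layer 2: {3}  total {0,2,3,4}
Layer 3: {5}  total {0,2,3,4,5}
Reachable = {0,2,3,4,5}
Path to 2: tau

Answer: REACHABLE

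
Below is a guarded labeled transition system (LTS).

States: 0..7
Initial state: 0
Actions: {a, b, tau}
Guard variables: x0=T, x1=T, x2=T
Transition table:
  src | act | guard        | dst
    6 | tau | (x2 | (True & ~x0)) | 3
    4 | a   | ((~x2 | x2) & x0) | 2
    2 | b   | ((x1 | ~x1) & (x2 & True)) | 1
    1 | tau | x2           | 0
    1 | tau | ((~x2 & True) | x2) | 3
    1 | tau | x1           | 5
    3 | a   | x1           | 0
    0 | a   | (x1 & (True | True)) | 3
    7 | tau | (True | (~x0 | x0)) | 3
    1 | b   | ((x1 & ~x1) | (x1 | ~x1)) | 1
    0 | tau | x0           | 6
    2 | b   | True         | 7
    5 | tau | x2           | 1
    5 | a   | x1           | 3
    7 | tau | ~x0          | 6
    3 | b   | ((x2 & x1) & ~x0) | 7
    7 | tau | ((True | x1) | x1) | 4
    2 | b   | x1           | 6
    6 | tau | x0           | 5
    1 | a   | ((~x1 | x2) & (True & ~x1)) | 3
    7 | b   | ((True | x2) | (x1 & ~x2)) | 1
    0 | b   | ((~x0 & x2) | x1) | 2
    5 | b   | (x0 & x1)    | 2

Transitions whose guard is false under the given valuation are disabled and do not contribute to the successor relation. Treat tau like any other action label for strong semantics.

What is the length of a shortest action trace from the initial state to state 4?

Layered search for 4:
  depth 0: {0}
  depth 1: {2,3,6}
  depth 2: {1,5,7}
  depth 3: {4}
depth(4)=3, e.g. b·b·tau

Answer: 3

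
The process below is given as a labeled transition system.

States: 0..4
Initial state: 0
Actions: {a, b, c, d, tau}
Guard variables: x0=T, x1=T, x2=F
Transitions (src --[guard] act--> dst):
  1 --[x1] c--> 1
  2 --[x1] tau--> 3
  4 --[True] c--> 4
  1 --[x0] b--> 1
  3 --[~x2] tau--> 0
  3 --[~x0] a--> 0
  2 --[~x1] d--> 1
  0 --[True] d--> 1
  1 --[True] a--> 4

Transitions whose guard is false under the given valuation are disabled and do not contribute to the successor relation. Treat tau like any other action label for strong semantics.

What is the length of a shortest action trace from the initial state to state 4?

BFS to 4:
  depth 0: {0}
  depth 1: {1}
  depth 2: {4}
first hit 4 at d=2 via d·a

Answer: 2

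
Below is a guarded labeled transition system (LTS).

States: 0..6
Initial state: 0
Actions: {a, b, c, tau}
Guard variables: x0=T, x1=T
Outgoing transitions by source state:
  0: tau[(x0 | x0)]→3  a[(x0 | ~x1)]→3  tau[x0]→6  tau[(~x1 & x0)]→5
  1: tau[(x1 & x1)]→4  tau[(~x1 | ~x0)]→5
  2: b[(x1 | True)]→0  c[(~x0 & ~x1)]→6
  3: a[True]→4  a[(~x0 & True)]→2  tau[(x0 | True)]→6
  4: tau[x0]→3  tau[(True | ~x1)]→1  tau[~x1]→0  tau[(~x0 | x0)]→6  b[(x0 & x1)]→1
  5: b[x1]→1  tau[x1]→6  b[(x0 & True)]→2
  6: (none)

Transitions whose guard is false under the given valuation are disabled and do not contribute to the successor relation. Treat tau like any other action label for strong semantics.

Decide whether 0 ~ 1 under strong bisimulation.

Answer: NOT BISIMILAR

Analysis:
Bisimulation quotient by refinement:
  π0 = {{0,1,2,3,4,5,6}}
  π1 = {{0,3},{1},{2},{4,5},{6}}
  π2 = {{0},{1},{2},{3},{4},{5},{6}}
Fixed point at round 3; 7 class(es).
[0]={0}  [1]={1}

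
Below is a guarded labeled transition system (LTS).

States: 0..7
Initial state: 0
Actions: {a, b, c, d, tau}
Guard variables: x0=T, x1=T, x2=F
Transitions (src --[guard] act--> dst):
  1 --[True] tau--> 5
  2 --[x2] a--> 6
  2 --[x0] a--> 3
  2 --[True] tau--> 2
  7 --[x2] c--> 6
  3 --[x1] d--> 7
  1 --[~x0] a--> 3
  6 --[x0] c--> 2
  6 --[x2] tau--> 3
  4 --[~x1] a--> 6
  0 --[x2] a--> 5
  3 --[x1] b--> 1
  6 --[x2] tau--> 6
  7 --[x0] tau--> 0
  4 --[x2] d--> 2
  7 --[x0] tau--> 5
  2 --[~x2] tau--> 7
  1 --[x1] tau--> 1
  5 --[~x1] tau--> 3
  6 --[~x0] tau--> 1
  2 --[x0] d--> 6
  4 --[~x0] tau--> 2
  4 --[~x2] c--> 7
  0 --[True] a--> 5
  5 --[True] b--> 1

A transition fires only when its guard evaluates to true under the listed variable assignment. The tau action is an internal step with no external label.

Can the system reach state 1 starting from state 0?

Answer: REACHABLE

Analysis:
14 transition(s) survive guard evaluation.
depth 0: {0}
depth 1: {5}  now seen {0,5}
depth 2: {1}  now seen {0,1,5}
Reach set: {0,1,5}
witness 1: a·b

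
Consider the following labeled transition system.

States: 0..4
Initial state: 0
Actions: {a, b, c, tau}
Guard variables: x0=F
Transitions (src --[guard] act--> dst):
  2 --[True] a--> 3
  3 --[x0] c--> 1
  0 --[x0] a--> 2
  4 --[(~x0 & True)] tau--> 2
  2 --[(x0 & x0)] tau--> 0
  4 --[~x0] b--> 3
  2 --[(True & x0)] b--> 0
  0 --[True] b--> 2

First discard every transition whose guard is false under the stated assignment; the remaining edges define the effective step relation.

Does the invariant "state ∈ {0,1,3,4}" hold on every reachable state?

Answer: INVARIANT VIOLATED at state 2

Analysis:
Inv-set: {0,1,3,4}
R = {0,2,3}
  0: ✓
  2: ✗ unsafe
  3: ✓
counterexample path to 2: b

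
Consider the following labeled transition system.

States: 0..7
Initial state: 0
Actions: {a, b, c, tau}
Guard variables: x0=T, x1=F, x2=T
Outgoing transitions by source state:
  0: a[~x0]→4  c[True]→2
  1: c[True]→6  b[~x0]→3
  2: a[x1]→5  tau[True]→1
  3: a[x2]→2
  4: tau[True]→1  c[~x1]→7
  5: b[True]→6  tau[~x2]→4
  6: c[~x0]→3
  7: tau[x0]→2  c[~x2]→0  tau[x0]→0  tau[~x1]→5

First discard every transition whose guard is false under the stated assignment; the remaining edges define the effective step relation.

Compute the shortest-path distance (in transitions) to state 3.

Answer: UNREACHABLE

Trace:
BFS to 3:
  L0 = {0}
  L1 = {2}
  L2 = {1}
  L3 = {6}
3 never appears.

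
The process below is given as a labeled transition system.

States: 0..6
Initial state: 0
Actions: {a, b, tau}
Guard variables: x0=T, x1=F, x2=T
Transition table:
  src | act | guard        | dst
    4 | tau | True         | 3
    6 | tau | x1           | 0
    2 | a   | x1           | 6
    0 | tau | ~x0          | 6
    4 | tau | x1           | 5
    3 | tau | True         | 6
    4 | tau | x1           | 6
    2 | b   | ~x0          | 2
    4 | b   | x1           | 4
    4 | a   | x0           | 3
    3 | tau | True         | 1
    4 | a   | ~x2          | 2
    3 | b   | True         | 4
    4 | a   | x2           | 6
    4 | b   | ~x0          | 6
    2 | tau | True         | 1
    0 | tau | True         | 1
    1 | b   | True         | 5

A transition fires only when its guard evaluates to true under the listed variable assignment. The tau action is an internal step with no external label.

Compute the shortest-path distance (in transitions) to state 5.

Answer: 2

Working:
Layered search for 5:
  L0 = {0}
  L1 = {1}
  L2 = {5}
depth(5)=2, e.g. tau·b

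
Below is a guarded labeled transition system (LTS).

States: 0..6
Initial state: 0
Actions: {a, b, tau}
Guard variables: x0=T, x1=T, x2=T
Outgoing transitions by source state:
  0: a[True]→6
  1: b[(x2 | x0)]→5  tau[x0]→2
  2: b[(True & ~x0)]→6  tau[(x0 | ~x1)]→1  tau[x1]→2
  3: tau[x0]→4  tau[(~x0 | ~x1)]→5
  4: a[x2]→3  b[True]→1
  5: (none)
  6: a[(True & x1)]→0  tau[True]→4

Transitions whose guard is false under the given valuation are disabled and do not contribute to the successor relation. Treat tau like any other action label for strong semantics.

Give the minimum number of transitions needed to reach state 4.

Answer: 2

Trace:
BFS to 4:
  L0 = {0}
  L1 = {6}
  L2 = {4}
depth(4)=2, e.g. a·tau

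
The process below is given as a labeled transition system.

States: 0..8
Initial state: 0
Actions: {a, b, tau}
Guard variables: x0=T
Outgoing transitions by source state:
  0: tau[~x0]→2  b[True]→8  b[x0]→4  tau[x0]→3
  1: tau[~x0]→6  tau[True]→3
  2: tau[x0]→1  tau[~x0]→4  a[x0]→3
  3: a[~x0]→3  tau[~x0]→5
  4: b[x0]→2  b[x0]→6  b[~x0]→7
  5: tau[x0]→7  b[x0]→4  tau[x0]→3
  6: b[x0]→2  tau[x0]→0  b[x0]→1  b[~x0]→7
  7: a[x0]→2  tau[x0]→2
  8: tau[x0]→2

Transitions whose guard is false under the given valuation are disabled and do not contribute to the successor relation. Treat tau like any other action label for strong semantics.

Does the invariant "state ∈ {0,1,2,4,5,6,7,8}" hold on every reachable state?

Safe = {0,1,2,4,5,6,7,8}
R = {0,1,2,3,4,6,8}
  0: ✓
  1: ✓
  2: ✓
  3: outside
  4: ✓
  6: ✓
  8: ✓
counterexample path to 3: tau

Answer: INVARIANT VIOLATED at state 3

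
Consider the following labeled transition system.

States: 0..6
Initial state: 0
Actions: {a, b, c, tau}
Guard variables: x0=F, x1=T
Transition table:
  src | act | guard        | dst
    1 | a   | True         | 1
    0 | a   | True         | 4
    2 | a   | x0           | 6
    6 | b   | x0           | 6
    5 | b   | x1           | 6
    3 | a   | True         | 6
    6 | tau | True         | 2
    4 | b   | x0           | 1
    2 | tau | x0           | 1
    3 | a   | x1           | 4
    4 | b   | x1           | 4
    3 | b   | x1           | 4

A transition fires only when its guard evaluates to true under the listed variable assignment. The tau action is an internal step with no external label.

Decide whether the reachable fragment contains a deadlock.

Answer: DEADLOCK-FREE

Analysis:
Reach set: {0,4}
  0: a→4  [1 out]
  4: b→4  [1 out]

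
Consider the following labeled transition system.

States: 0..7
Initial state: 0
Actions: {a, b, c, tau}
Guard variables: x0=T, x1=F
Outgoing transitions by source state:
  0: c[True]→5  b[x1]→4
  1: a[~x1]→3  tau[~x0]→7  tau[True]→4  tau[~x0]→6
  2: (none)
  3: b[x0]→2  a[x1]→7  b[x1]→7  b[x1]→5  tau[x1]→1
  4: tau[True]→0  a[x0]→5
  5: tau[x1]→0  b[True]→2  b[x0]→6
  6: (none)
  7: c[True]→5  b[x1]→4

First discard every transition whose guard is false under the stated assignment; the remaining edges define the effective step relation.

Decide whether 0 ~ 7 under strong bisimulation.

Answer: BISIMILAR

Trace:
Refine partition for ~:
  P[0] = {{0,1,2,3,4,5,6,7}}
  P[1] = {{0,7},{1,4},{2,6},{3,5}}
  P[2] = {{0,7},{1},{2,6},{3,5},{4}}
stable after 3 split(s): 5 block(s)
0∈{0,7}, 7∈{0,7}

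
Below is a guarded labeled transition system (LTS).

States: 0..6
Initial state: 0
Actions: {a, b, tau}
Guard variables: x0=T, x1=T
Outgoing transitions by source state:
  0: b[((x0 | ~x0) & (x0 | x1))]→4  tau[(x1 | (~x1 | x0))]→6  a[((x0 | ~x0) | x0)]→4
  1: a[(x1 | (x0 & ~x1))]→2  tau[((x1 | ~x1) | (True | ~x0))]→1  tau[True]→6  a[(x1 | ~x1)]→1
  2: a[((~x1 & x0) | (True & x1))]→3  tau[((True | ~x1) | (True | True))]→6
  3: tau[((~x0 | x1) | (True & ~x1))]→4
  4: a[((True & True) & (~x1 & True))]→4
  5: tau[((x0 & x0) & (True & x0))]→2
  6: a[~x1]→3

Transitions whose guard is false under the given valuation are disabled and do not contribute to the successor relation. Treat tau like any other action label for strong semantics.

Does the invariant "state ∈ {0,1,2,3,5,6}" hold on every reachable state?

Inv-set: {0,1,2,3,5,6}
Reach set: {0,4,6}
  0: ok
  4: ✗ unsafe
  6: ok
reach 4 via b — violates

Answer: INVARIANT VIOLATED at state 4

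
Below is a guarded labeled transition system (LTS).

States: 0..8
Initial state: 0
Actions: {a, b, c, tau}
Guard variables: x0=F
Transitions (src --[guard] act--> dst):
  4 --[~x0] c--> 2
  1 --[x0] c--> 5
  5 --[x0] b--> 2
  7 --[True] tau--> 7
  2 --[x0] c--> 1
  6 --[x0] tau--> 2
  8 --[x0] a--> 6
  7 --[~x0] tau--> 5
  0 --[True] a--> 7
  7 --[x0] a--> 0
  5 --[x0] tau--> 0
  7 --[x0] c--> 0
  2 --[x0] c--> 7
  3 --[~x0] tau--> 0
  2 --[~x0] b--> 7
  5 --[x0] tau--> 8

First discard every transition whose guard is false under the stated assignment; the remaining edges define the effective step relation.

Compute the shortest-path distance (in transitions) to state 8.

Answer: UNREACHABLE

Working:
BFS to 8:
  depth 0: {0}
  depth 1: {7}
  depth 2: {5}
8 never appears.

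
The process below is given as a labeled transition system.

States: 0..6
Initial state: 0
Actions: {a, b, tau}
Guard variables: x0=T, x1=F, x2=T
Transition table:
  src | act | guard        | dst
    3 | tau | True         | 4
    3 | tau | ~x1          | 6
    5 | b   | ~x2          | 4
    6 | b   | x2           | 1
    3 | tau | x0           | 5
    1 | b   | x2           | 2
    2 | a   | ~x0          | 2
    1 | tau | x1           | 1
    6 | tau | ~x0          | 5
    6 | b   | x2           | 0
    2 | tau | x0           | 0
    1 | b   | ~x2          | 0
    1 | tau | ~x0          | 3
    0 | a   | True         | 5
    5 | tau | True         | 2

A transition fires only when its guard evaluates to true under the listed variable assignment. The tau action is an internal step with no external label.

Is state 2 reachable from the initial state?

9 transition(s) survive guard evaluation.
L0 = {0}
L1 = {5}  now seen {0,5}
L2 = {2}  now seen {0,2,5}
Reach set: {0,2,5}
witness 2: a·tau

Answer: REACHABLE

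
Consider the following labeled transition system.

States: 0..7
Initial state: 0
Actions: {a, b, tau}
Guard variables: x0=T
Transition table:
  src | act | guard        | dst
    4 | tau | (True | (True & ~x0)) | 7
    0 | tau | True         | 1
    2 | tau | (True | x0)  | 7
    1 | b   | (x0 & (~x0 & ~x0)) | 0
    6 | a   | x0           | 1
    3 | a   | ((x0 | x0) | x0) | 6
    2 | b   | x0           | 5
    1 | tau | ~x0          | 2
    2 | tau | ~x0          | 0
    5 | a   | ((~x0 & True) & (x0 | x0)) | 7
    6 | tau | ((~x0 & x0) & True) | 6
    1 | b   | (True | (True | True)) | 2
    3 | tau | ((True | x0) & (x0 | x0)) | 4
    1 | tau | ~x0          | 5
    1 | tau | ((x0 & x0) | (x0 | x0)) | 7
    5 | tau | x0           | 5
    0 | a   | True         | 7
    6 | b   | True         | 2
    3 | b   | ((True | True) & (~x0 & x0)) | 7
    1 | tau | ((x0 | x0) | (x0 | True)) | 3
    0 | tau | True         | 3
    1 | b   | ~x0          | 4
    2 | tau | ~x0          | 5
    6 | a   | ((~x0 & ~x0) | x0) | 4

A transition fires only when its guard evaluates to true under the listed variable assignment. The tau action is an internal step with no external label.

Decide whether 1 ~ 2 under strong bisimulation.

Bisimulation quotient by refinement:
  round 0: {{0,1,2,3,4,5,6,7}}
  round 1: {{0,3},{1,2},{4,5},{6},{7}}
  round 2: {{0},{1},{2},{3},{4},{5},{6},{7}}
8 equivalence class(es) (converged in 3)
[1]={1}  [2]={2}

Answer: NOT BISIMILAR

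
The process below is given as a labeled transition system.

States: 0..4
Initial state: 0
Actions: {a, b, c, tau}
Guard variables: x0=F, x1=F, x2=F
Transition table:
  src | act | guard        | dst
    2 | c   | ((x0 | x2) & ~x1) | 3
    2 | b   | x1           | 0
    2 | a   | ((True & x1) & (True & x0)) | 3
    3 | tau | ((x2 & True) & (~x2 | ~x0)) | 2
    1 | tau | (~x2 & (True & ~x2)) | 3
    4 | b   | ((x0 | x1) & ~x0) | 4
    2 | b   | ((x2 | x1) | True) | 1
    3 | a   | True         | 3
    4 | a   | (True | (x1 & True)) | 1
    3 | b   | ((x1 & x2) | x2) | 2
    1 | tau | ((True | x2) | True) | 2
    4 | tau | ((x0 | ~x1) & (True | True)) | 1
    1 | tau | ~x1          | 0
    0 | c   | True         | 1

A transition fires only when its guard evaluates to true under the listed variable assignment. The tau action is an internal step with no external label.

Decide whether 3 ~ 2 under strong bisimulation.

Bisimulation quotient by refinement:
  P[0] = {{0,1,2,3,4}}
  P[1] = {{0},{1},{2},{3},{4}}
stable after 2 split(s): 5 block(s)
class of 3: {3}; class of 2: {2}

Answer: NOT BISIMILAR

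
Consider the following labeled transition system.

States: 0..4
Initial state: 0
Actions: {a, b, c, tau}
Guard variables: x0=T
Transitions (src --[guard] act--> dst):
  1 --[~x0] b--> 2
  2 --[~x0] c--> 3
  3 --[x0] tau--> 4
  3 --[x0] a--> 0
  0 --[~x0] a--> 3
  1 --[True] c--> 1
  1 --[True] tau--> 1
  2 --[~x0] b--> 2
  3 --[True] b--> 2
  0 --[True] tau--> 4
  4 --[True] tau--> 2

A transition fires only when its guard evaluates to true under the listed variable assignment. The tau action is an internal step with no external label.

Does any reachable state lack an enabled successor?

Reachable = {0,2,4}
  0: tau→4  [1 exit(s)]
  2: ∅  [STUCK]
  4: tau→2  [1 exit(s)]
Path to 2: tau·tau

Answer: DEADLOCK at state 2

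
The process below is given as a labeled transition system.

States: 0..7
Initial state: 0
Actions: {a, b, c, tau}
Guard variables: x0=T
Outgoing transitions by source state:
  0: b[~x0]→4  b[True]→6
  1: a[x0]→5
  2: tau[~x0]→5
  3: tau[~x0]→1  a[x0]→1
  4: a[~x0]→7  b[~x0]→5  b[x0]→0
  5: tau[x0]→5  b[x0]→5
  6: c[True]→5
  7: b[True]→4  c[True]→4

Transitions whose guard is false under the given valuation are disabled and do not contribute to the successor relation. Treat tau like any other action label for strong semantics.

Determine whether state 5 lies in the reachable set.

After dropping false guards: 9 live edges.
Layer 0: {0}
Layer 1: {6}  cumulative {0,6}
Layer 2: {5}  cumulative {0,5,6}
Reach set: {0,5,6}
trace reaching 5: b·c

Answer: REACHABLE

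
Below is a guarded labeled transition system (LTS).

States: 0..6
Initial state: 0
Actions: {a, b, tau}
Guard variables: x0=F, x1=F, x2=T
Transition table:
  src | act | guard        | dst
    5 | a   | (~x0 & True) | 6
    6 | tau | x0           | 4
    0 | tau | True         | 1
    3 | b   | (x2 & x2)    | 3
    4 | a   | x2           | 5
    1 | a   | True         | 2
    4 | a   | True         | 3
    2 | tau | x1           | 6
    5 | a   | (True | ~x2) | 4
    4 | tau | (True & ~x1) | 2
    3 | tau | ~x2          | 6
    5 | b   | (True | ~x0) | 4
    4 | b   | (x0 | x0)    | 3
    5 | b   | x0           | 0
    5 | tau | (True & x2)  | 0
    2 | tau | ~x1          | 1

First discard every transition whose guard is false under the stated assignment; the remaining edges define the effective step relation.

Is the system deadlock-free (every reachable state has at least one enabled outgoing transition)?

Reachable = {0,1,2}
  0: tau→1  [1 out]
  1: a→2  [1 out]
  2: tau→1  [1 out]

Answer: DEADLOCK-FREE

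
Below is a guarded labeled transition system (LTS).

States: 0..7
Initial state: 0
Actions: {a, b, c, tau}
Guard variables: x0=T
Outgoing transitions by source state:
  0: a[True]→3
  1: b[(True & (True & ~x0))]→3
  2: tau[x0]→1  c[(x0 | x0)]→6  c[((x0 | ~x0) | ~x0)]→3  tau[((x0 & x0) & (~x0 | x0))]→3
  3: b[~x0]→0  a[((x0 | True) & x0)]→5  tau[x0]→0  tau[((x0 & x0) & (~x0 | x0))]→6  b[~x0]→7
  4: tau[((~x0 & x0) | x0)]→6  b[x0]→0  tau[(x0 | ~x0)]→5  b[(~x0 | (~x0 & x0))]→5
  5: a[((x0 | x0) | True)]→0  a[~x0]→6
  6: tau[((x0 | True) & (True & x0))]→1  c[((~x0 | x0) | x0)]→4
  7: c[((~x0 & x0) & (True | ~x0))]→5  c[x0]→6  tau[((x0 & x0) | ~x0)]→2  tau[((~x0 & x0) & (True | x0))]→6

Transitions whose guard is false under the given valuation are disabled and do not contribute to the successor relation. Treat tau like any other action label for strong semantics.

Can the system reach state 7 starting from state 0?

Guard filter leaves 16 enabled edge(s).
L0 = {0}
L1 = {3}  cumulative {0,3}
L2 = {5,6}  cumulative {0,3,5,6}
L3 = {1,4}  cumulative {0,1,3,4,5,6}
Reach set: {0,1,3,4,5,6}

Answer: UNREACHABLE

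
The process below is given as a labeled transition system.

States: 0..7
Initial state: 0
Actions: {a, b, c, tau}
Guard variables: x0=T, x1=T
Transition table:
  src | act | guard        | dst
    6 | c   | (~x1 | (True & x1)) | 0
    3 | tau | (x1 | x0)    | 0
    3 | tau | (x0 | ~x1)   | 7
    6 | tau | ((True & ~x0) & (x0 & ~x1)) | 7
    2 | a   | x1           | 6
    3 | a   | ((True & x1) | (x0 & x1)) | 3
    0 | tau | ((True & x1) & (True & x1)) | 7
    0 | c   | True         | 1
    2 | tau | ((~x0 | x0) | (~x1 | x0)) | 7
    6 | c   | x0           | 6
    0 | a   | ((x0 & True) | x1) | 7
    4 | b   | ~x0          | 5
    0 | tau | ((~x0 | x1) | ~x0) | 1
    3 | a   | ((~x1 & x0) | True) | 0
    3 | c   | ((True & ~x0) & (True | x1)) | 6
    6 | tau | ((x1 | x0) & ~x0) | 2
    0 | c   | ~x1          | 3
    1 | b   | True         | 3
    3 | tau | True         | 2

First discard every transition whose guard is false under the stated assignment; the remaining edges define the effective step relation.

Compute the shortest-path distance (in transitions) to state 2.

Layered search for 2:
  Layer 0: {0}
  Layer 1: {1,7}
  Layer 2: {3}
  Layer 3: {2}
2 enters at depth 3; path c·b·tau

Answer: 3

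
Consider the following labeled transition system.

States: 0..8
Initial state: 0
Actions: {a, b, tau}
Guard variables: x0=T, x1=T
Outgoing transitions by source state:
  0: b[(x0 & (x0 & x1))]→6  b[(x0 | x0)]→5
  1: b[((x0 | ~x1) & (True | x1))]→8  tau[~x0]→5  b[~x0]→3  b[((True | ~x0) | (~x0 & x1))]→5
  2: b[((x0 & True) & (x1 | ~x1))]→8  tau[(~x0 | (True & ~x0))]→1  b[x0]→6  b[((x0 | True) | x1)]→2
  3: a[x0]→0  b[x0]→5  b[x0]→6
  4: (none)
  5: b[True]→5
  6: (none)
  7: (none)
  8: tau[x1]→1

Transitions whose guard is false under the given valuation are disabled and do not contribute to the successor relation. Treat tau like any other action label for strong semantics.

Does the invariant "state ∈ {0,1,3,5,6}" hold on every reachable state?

Allowed set {0,1,3,5,6}
R = {0,5,6}
  0: ok
  5: ok
  6: ok

Answer: INVARIANT HOLDS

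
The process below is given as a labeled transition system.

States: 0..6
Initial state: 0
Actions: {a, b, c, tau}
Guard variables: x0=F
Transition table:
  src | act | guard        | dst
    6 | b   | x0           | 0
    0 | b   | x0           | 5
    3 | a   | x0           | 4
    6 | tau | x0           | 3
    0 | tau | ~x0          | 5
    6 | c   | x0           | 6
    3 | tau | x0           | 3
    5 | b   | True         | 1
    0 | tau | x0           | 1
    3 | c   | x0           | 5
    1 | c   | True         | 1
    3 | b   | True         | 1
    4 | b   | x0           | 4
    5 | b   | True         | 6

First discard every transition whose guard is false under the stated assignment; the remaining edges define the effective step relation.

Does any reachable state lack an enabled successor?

Answer: DEADLOCK at state 6

Working:
Reach set: {0,1,5,6}
  0: tau→5  [1 out]
  1: c→1  [1 out]
  5: b→1  b→6  [2 out]
  6: ∅  [deadlock]
witness 6: tau·b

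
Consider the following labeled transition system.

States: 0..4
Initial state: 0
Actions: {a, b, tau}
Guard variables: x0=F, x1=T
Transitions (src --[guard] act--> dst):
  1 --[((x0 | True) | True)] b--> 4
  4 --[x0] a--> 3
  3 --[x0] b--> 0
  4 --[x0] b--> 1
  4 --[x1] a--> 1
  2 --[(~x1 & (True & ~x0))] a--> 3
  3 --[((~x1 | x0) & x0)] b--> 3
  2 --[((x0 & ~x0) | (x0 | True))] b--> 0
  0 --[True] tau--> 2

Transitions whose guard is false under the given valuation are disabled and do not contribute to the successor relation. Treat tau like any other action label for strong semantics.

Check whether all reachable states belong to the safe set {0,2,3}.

Answer: INVARIANT HOLDS

Working:
Inv-set: {0,2,3}
Reachable = {0,2}
  0: safe
  2: safe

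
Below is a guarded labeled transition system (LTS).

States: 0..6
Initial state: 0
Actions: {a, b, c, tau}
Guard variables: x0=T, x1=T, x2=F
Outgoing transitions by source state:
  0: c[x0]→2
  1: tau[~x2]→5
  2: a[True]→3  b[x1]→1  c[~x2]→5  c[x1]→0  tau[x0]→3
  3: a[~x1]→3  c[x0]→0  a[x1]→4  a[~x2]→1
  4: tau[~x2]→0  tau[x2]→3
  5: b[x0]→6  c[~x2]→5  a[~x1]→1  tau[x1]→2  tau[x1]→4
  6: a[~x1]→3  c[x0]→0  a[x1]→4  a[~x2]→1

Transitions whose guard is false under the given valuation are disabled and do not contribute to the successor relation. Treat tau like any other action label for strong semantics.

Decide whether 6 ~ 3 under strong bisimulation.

Answer: BISIMILAR

Working:
Bisimulation quotient by refinement:
  round 0: {{0,1,2,3,4,5,6}}
  round 1: {{0},{1,4},{2},{3,6},{5}}
  round 2: {{0},{1},{2},{3,6},{4},{5}}
stable after 3 split(s): 6 block(s)
class of 6: {3,6}; class of 3: {3,6}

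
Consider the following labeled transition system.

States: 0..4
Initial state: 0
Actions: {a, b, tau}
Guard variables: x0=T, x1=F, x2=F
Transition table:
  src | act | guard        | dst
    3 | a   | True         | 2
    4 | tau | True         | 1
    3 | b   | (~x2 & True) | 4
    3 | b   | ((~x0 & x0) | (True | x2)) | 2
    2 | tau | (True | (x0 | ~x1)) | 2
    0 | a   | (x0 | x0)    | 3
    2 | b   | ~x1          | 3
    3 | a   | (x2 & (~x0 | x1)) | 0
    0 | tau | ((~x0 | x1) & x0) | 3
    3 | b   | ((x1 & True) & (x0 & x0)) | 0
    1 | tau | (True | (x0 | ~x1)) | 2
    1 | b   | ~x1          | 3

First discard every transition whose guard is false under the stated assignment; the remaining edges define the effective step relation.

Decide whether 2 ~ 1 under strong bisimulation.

Bisimulation quotient by refinement:
  π0 = {{0,1,2,3,4}}
  π1 = {{0},{1,2},{3},{4}}
4 equivalence class(es) (converged in 2)
2∈{1,2}, 1∈{1,2}

Answer: BISIMILAR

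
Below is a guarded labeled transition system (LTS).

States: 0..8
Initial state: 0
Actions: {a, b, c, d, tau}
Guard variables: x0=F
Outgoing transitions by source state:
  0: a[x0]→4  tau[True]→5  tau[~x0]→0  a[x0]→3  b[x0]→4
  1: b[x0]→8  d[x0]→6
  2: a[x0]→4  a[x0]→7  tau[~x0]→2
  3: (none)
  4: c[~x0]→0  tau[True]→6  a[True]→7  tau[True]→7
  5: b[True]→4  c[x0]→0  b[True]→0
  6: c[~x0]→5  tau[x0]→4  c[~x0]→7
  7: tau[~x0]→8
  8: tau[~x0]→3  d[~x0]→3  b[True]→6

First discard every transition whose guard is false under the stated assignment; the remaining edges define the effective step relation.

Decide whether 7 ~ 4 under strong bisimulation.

Answer: NOT BISIMILAR

Working:
Compute ~ classes (split until stable):
  round 0: {{0,1,2,3,4,5,6,7,8}}
  round 1: {{0,2,7},{1,3},{4},{5},{6},{8}}
  round 2: {{0},{1,3},{2},{4},{5},{6},{7},{8}}
8 equivalence class(es) (converged in 3)
class of 7: {7}; class of 4: {4}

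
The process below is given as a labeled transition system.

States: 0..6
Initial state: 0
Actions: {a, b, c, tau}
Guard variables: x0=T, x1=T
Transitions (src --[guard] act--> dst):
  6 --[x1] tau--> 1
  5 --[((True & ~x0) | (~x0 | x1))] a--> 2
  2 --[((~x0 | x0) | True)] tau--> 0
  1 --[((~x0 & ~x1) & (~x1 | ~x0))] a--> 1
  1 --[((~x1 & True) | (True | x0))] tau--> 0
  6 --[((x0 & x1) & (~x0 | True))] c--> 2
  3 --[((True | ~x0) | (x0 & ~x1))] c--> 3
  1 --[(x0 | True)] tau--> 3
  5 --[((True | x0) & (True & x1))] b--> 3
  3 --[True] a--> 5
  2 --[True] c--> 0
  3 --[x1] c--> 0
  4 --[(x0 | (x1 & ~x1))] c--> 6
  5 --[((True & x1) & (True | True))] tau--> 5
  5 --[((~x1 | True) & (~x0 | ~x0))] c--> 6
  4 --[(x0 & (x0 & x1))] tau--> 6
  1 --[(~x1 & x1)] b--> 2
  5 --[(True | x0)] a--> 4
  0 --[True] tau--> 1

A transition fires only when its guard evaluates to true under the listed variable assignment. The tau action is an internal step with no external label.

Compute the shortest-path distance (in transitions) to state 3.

BFS to 3:
  Layer 0: {0}
  Layer 1: {1}
  Layer 2: {3}
depth(3)=2, e.g. tau·tau

Answer: 2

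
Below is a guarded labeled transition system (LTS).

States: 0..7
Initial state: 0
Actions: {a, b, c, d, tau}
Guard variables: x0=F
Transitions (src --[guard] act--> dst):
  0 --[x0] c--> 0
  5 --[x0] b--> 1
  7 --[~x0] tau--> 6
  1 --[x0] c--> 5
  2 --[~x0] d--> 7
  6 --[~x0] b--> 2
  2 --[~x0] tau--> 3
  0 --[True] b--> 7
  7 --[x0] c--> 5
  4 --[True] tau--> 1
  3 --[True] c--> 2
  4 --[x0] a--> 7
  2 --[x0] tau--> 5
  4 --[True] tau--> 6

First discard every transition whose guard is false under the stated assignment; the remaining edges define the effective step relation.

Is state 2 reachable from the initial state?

Guard filter leaves 8 enabled edge(s).
depth 0: {0}
depth 1: {7}  total {0,7}
depth 2: {6}  total {0,6,7}
depth 3: {2}  total {0,2,6,7}
depth 4: {3}  total {0,2,3,6,7}
Reachable = {0,2,3,6,7}
trace reaching 2: b·tau·b

Answer: REACHABLE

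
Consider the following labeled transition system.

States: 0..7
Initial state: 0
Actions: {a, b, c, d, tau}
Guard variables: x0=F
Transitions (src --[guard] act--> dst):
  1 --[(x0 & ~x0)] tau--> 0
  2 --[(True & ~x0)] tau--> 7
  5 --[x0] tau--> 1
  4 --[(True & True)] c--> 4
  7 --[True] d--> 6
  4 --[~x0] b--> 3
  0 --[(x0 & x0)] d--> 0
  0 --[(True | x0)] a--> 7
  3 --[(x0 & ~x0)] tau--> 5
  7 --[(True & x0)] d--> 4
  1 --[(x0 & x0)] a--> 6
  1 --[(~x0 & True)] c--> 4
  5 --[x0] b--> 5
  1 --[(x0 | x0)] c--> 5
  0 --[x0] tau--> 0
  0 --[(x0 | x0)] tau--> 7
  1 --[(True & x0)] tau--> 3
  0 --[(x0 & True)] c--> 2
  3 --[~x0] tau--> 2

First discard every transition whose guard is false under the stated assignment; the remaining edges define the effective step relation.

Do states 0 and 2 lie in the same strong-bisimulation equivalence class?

Bisimulation quotient by refinement:
  P[0] = {{0,1,2,3,4,5,6,7}}
  P[1] = {{0},{1},{2,3},{4},{5,6},{7}}
  P[2] = {{0},{1},{2},{3},{4},{5,6},{7}}
Fixed point at round 3; 7 class(es).
[0]={0}  [2]={2}

Answer: NOT BISIMILAR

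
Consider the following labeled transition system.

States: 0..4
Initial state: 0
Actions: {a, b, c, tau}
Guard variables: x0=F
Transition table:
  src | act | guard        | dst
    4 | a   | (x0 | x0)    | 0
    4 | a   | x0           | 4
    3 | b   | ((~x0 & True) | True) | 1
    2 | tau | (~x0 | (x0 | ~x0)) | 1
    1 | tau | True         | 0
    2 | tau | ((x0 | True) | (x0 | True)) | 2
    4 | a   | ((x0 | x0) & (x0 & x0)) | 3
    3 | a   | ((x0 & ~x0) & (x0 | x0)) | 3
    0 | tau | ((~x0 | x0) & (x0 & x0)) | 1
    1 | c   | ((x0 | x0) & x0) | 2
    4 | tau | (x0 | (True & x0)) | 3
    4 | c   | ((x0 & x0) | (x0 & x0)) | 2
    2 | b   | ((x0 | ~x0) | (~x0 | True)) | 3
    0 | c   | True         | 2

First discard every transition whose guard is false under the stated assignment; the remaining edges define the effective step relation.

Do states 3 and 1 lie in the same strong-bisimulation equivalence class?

Answer: NOT BISIMILAR

Trace:
Bisimulation quotient by refinement:
  π0 = {{0,1,2,3,4}}
  π1 = {{0},{1},{2},{3},{4}}
5 equivalence class(es) (converged in 2)
class of 3: {3}; class of 1: {1}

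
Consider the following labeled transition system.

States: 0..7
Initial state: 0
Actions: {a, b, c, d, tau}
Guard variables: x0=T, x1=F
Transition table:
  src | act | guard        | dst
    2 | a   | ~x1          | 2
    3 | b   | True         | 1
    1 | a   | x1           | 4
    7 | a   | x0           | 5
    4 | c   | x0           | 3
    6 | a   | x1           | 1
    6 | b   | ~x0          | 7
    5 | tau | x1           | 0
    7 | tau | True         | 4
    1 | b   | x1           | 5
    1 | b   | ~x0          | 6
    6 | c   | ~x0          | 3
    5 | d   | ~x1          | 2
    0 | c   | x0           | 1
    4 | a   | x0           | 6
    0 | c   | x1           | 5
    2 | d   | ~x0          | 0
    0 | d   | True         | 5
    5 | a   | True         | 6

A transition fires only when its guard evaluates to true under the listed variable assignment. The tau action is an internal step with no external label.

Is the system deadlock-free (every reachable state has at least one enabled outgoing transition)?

R = {0,1,2,5,6}
  0: c→1  d→5  [2 out]
  1: ∅  [STUCK]
  2: a→2  [1 out]
  5: a→6  d→2  [2 out]
  6: ∅  [STUCK]
Path to 1: c

Answer: DEADLOCK at state 1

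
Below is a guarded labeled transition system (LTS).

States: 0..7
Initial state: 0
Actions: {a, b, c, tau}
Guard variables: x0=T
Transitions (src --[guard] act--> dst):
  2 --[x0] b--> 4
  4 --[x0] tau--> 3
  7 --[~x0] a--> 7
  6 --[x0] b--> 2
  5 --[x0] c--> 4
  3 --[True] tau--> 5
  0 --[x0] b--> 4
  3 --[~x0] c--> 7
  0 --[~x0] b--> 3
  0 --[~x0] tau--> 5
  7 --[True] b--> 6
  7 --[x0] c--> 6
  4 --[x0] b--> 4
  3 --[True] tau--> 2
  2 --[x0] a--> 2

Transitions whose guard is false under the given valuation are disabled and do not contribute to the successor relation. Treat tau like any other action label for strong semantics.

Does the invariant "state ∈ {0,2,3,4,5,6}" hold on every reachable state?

Answer: INVARIANT HOLDS

Analysis:
Inv-set: {0,2,3,4,5,6}
Reachable = {0,2,3,4,5}
  0: ok
  2: ok
  3: ok
  4: ok
  5: ok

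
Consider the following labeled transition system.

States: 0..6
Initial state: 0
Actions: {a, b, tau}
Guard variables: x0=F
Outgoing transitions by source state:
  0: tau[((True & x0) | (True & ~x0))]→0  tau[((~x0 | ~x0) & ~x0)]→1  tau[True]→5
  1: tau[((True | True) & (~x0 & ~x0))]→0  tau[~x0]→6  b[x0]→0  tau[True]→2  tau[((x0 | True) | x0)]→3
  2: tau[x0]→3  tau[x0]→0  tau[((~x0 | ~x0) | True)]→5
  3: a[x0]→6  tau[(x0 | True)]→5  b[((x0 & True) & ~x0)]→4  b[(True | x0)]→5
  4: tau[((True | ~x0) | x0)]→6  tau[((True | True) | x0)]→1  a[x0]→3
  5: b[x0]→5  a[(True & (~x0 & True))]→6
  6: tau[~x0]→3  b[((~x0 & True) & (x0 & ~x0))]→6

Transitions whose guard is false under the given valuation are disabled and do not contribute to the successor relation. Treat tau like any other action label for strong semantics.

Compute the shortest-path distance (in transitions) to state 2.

Breadth-first toward 2:
  L0 = {0}
  L1 = {1,5}
  L2 = {2,3,6}
first hit 2 at d=2 via tau·tau

Answer: 2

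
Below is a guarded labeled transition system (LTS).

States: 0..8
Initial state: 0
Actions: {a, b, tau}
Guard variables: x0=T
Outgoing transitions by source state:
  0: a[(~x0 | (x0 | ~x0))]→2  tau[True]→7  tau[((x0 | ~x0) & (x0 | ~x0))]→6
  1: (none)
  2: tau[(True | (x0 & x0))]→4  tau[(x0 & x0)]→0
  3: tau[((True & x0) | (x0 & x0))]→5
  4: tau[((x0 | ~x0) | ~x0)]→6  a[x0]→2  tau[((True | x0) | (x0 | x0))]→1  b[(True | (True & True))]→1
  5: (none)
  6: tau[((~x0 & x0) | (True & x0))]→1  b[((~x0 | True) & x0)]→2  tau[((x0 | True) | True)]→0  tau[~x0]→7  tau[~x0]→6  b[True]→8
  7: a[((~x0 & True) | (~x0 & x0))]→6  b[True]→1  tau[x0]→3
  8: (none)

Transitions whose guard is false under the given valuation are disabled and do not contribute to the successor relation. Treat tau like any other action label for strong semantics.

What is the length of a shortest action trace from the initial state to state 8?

BFS to 8:
  depth 0: {0}
  depth 1: {2,6,7}
  depth 2: {1,3,4,8}
depth(8)=2, e.g. tau·b

Answer: 2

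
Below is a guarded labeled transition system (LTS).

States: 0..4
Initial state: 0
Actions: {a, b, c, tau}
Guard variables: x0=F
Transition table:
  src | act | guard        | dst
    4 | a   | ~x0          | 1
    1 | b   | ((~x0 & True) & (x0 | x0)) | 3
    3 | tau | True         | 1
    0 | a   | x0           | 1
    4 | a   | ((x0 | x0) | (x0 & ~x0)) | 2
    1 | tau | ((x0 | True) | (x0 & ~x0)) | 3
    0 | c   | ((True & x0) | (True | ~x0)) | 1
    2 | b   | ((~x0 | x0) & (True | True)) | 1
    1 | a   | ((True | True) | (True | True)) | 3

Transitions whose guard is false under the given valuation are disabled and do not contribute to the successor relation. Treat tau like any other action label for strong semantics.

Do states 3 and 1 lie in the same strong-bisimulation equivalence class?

Compute ~ classes (split until stable):
  P[0] = {{0,1,2,3,4}}
  P[1] = {{0},{1},{2},{3},{4}}
stable after 2 split(s): 5 block(s)
[3]={3}  [1]={1}

Answer: NOT BISIMILAR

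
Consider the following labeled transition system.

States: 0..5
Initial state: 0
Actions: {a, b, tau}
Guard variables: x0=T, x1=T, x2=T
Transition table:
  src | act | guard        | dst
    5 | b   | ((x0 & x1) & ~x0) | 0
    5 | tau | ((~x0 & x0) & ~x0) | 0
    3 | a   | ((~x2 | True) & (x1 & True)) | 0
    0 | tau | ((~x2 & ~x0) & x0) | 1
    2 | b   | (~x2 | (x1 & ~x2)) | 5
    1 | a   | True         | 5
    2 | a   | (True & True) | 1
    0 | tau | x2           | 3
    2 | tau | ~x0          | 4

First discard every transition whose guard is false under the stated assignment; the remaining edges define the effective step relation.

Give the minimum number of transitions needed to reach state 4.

Layered search for 4:
  Layer 0: {0}
  Layer 1: {3}
4 never appears.

Answer: UNREACHABLE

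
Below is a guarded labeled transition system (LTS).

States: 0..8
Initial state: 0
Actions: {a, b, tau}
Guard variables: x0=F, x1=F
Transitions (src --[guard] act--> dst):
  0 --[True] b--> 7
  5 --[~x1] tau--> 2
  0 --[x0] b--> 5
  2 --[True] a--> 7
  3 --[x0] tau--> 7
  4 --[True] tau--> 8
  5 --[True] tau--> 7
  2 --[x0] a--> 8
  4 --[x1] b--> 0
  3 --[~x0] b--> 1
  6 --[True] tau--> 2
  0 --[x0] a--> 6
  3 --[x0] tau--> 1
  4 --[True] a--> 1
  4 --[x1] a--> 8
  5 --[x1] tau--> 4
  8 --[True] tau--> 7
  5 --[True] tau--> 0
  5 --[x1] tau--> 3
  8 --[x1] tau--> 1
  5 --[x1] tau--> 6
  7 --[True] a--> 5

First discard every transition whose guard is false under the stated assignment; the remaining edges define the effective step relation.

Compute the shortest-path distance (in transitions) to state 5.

Breadth-first toward 5:
  depth 0: {0}
  depth 1: {7}
  depth 2: {5}
depth(5)=2, e.g. b·a

Answer: 2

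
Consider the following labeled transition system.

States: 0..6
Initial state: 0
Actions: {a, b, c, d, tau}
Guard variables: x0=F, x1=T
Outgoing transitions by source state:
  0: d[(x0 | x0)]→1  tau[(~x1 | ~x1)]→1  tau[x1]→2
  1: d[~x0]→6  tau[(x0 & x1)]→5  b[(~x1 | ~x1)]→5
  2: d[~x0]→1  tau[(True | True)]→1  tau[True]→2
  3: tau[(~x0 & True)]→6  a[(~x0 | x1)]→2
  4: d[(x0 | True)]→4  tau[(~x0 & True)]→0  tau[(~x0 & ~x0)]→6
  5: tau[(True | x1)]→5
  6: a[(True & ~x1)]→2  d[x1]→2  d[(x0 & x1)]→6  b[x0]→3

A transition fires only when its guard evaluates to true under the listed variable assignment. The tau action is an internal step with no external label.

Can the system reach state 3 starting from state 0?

After dropping false guards: 12 live edges.
L0 = {0}
L1 = {2}  now seen {0,2}
L2 = {1}  now seen {0,1,2}
L3 = {6}  now seen {0,1,2,6}
R = {0,1,2,6}

Answer: UNREACHABLE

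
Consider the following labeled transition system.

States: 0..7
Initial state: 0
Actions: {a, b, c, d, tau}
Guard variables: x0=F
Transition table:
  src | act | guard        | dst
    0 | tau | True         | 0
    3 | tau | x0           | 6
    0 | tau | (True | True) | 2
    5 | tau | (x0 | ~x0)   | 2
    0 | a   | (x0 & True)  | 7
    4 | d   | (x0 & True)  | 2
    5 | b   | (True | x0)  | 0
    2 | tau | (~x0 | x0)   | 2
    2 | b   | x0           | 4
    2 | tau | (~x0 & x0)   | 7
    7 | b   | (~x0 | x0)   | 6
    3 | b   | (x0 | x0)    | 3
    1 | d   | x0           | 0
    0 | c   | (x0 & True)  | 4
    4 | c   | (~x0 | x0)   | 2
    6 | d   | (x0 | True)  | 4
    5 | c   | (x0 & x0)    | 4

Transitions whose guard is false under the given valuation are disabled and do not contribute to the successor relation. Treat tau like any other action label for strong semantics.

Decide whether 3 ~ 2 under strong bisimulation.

Answer: NOT BISIMILAR

Analysis:
Bisimulation quotient by refinement:
  round 0: {{0,1,2,3,4,5,6,7}}
  round 1: {{0,2},{1,3},{4},{5},{6},{7}}
6 equivalence class(es) (converged in 2)
[3]={1,3}  [2]={0,2}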